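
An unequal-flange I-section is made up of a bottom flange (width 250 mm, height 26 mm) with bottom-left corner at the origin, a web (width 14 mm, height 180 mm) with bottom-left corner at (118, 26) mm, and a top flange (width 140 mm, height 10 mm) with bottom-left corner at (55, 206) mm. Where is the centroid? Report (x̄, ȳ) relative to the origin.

bottom flange: A = 250 × 26 = 6500.00, centroid at (125.00, 13.00).
web: A = 14 × 180 = 2520.00, centroid at (125.00, 116.00).
top flange: A = 140 × 10 = 1400.00, centroid at (125.00, 211.00).
ΣA = 10420.00 mm²
ΣAx̄ = (6500.00)(125.00) + (2520.00)(125.00) + (1400.00)(125.00) = 1302500.00 mm³
ΣAȳ = (6500.00)(13.00) + (2520.00)(116.00) + (1400.00)(211.00) = 672220.00 mm³
x̄ = 1302500.00 / 10420.00 = 125.00 mm
ȳ = 672220.00 / 10420.00 = 64.51 mm

x̄ = 125.00 mm, ȳ = 64.51 mm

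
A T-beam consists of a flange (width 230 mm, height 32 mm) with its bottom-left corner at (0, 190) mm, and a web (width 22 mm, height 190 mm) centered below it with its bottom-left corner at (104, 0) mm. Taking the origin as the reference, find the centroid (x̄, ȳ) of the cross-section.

x̄ = 115.00 mm, ȳ = 165.79 mm

Part | A | x̄ᵢ | ȳᵢ | A·x̄ᵢ | A·ȳᵢ
web | 4180.00 | 115.00 | 95.00 | 480700.00 | 397100.00
flange | 7360.00 | 115.00 | 206.00 | 846400.00 | 1516160.00
Σ | 11540.00 |  |  | 1327100.00 | 1913260.00
x̄ = 1327100.00 / 11540.00 = 115.00 mm
ȳ = 1913260.00 / 11540.00 = 165.79 mm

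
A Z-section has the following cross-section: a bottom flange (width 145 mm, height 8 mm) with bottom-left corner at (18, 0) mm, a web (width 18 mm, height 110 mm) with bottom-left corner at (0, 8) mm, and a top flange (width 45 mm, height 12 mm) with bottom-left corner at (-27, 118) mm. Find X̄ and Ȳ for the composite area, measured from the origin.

bottom flange: A = 145 × 8 = 1160.00, centroid at (90.50, 4.00).
web: A = 18 × 110 = 1980.00, centroid at (9.00, 63.00).
top flange: A = 45 × 12 = 540.00, centroid at (-4.50, 124.00).
ΣA = 3680.00 mm²
ΣAX̄ = (1160.00)(90.50) + (1980.00)(9.00) + (540.00)(-4.50) = 120370.00 mm³
ΣAȲ = (1160.00)(4.00) + (1980.00)(63.00) + (540.00)(124.00) = 196340.00 mm³
X̄ = 120370.00 / 3680.00 = 32.71 mm
Ȳ = 196340.00 / 3680.00 = 53.35 mm

X̄ = 32.71 mm, Ȳ = 53.35 mm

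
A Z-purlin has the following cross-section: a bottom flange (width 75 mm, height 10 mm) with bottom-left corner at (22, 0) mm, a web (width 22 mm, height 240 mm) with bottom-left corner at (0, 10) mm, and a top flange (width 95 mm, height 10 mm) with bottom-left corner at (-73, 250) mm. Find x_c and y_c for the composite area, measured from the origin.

x_c = 11.24 mm, y_c = 133.58 mm

bottom flange: A = 75 × 10 = 750.00, centroid at (59.50, 5.00).
web: A = 22 × 240 = 5280.00, centroid at (11.00, 130.00).
top flange: A = 95 × 10 = 950.00, centroid at (-25.50, 255.00).
ΣA = 6980.00 mm², ΣAx_c = 78480.00 mm³, ΣAy_c = 932400.00 mm³.
x_c = 78480.00/6980.00 = 11.24 mm; y_c = 932400.00/6980.00 = 133.58 mm.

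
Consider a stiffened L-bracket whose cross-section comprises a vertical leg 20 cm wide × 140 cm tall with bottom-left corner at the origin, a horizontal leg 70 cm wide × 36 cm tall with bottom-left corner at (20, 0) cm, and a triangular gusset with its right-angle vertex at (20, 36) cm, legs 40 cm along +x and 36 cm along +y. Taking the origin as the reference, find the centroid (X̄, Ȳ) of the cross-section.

Part | A | x̄ᵢ | ȳᵢ | A·x̄ᵢ | A·ȳᵢ
vertical leg | 2800.00 | 10.00 | 70.00 | 28000.00 | 196000.00
horizontal leg | 2520.00 | 55.00 | 18.00 | 138600.00 | 45360.00
gusset | 720.00 | 33.33 | 48.00 | 24000.00 | 34560.00
Σ | 6040.00 |  |  | 190600.00 | 275920.00
X̄ = 190600.00 / 6040.00 = 31.56 cm
Ȳ = 275920.00 / 6040.00 = 45.68 cm

X̄ = 31.56 cm, Ȳ = 45.68 cm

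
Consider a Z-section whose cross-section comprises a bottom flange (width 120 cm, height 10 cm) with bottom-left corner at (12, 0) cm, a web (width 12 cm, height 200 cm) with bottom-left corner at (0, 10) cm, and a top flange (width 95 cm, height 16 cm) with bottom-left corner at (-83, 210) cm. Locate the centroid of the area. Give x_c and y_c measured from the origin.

x_c = 9.15 cm, y_c = 117.45 cm

bottom flange: A = 120 × 10 = 1200.00, centroid at (72.00, 5.00).
web: A = 12 × 200 = 2400.00, centroid at (6.00, 110.00).
top flange: A = 95 × 16 = 1520.00, centroid at (-35.50, 218.00).
ΣA = 5120.00 cm²
ΣAx_c = (1200.00)(72.00) + (2400.00)(6.00) + (1520.00)(-35.50) = 46840.00 cm³
ΣAy_c = (1200.00)(5.00) + (2400.00)(110.00) + (1520.00)(218.00) = 601360.00 cm³
x_c = 46840.00 / 5120.00 = 9.15 cm
y_c = 601360.00 / 5120.00 = 117.45 cm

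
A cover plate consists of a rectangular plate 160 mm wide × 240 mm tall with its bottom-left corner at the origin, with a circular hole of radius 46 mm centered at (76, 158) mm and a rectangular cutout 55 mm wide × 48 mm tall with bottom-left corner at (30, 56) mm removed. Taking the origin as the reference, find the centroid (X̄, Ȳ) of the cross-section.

plate: A = 160 × 240 = 38400.00, centroid at (80.00, 120.00).
hole 1: A = −π·46² = -6647.61, centroid at (76.00, 158.00).
hole 2: A = −(55 × 48) = -2640.00, centroid at (57.50, 80.00).
ΣA = 29112.39 mm², ΣAX̄ = 2414981.64 mm³, ΣAȲ = 3346477.61 mm³.
X̄ = 2414981.64/29112.39 = 82.95 mm; Ȳ = 3346477.61/29112.39 = 114.95 mm.

X̄ = 82.95 mm, Ȳ = 114.95 mm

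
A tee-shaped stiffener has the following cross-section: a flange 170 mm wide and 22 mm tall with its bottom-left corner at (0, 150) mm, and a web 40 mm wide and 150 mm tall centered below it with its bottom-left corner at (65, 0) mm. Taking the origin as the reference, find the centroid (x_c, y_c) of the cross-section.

x_c = 85.00 mm, y_c = 108.02 mm

web: A = 40 × 150 = 6000.00, centroid at (85.00, 75.00).
flange: A = 170 × 22 = 3740.00, centroid at (85.00, 161.00).
ΣA = 9740.00 mm²
ΣAx_c = (6000.00)(85.00) + (3740.00)(85.00) = 827900.00 mm³
ΣAy_c = (6000.00)(75.00) + (3740.00)(161.00) = 1052140.00 mm³
x_c = 827900.00 / 9740.00 = 85.00 mm
y_c = 1052140.00 / 9740.00 = 108.02 mm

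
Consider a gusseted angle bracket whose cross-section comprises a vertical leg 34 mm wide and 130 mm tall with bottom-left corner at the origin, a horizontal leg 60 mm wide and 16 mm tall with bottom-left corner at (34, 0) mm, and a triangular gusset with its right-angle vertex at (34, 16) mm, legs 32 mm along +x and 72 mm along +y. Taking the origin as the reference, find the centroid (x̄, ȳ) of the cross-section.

x̄ = 28.79 mm, ȳ = 52.21 mm

vertical leg: A = 34 × 130 = 4420.00, centroid at (17.00, 65.00).
horizontal leg: A = 60 × 16 = 960.00, centroid at (64.00, 8.00).
gusset: A = ½·32·72 = 1152.00, centroid at (44.67, 40.00).
ΣA = 6532.00 mm², ΣAx̄ = 188036.00 mm³, ΣAȳ = 341060.00 mm³.
x̄ = 188036.00/6532.00 = 28.79 mm; ȳ = 341060.00/6532.00 = 52.21 mm.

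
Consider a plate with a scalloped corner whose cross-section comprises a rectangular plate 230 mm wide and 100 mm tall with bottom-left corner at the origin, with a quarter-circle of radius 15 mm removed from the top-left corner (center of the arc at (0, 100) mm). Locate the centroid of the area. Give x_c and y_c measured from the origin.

plate: A = 230 × 100 = 23000.00, centroid at (115.00, 50.00).
removed quarter-circle: A = −¼π·15² = -176.71, centroid at (6.37, 93.63).
ΣA = 22823.29 mm²
ΣAx_c = (23000.00)(115.00) + (-176.71)(6.37) = 2643875.00 mm³
ΣAy_c = (23000.00)(50.00) + (-176.71)(93.63) = 1133453.54 mm³
x_c = 2643875.00 / 22823.29 = 115.84 mm
y_c = 1133453.54 / 22823.29 = 49.66 mm

x_c = 115.84 mm, y_c = 49.66 mm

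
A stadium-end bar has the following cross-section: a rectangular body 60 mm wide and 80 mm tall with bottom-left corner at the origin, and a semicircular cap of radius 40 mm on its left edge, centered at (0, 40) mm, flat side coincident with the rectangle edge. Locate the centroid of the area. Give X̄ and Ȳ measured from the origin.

X̄ = 13.86 mm, Ȳ = 40.00 mm

rectangular body: A = 60 × 80 = 4800.00, centroid at (30.00, 40.00).
semicircular end: A = ½π·40² = 2513.27, centroid at (-16.98, 40.00).
ΣA = 7313.27 mm²
ΣAX̄ = (4800.00)(30.00) + (2513.27)(-16.98) = 101333.33 mm³
ΣAȲ = (4800.00)(40.00) + (2513.27)(40.00) = 292530.96 mm³
X̄ = 101333.33 / 7313.27 = 13.86 mm
Ȳ = 292530.96 / 7313.27 = 40.00 mm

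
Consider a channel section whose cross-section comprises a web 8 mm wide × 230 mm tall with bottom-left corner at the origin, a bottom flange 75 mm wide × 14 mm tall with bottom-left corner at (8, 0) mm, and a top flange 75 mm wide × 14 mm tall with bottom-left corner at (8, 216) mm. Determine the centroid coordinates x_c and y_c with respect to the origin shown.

Part | A | x̄ᵢ | ȳᵢ | A·x̄ᵢ | A·ȳᵢ
web | 1840.00 | 4.00 | 115.00 | 7360.00 | 211600.00
bottom flange | 1050.00 | 45.50 | 7.00 | 47775.00 | 7350.00
top flange | 1050.00 | 45.50 | 223.00 | 47775.00 | 234150.00
Σ | 3940.00 |  |  | 102910.00 | 453100.00
x_c = 102910.00 / 3940.00 = 26.12 mm
y_c = 453100.00 / 3940.00 = 115.00 mm

x_c = 26.12 mm, y_c = 115.00 mm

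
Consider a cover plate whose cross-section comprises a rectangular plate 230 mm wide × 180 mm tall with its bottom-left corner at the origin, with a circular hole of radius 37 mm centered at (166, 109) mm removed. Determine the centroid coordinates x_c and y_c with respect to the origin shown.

Part | A | x̄ᵢ | ȳᵢ | A·x̄ᵢ | A·ȳᵢ
plate | 41400.00 | 115.00 | 90.00 | 4761000.00 | 3726000.00
hole | -4300.84 | 166.00 | 109.00 | -713939.50 | -468791.60
Σ | 37099.16 |  |  | 4047060.50 | 3257208.40
x_c = 4047060.50 / 37099.16 = 109.09 mm
y_c = 3257208.40 / 37099.16 = 87.80 mm

x_c = 109.09 mm, y_c = 87.80 mm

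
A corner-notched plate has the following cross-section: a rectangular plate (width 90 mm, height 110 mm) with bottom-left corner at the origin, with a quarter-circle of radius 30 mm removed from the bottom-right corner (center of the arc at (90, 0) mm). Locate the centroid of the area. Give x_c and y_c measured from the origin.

plate: A = 90 × 110 = 9900.00, centroid at (45.00, 55.00).
removed quarter-circle: A = −¼π·30² = -706.86, centroid at (77.27, 12.73).
ΣA = 9193.14 mm²
ΣAx_c = (9900.00)(45.00) + (-706.86)(77.27) = 390882.75 mm³
ΣAy_c = (9900.00)(55.00) + (-706.86)(12.73) = 535500.00 mm³
x_c = 390882.75 / 9193.14 = 42.52 mm
y_c = 535500.00 / 9193.14 = 58.25 mm

x_c = 42.52 mm, y_c = 58.25 mm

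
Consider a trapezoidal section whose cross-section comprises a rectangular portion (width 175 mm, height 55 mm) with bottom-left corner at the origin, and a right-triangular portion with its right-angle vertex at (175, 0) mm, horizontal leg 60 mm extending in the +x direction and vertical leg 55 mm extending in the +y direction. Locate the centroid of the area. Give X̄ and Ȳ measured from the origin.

rectangular portion: A = 175 × 55 = 9625.00, centroid at (87.50, 27.50).
triangular portion: A = ½·60·55 = 1650.00, centroid at (195.00, 18.33).
ΣA = 11275.00 mm², ΣAX̄ = 1163937.50 mm³, ΣAȲ = 294937.50 mm³.
X̄ = 1163937.50/11275.00 = 103.23 mm; Ȳ = 294937.50/11275.00 = 26.16 mm.

X̄ = 103.23 mm, Ȳ = 26.16 mm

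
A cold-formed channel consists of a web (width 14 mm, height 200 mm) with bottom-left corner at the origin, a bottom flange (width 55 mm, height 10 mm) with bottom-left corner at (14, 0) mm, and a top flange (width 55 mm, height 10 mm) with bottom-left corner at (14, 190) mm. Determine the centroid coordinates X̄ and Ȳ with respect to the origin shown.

web: A = 14 × 200 = 2800.00, centroid at (7.00, 100.00).
bottom flange: A = 55 × 10 = 550.00, centroid at (41.50, 5.00).
top flange: A = 55 × 10 = 550.00, centroid at (41.50, 195.00).
ΣA = 3900.00 mm²
ΣAX̄ = (2800.00)(7.00) + (550.00)(41.50) + (550.00)(41.50) = 65250.00 mm³
ΣAȲ = (2800.00)(100.00) + (550.00)(5.00) + (550.00)(195.00) = 390000.00 mm³
X̄ = 65250.00 / 3900.00 = 16.73 mm
Ȳ = 390000.00 / 3900.00 = 100.00 mm

X̄ = 16.73 mm, Ȳ = 100.00 mm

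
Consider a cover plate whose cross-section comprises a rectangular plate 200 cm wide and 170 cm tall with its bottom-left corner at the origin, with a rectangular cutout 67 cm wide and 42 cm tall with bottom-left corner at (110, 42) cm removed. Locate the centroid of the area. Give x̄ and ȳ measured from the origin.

plate: A = 200 × 170 = 34000.00, centroid at (100.00, 85.00).
hole: A = −(67 × 42) = -2814.00, centroid at (143.50, 63.00).
ΣA = 31186.00 cm²
ΣAx̄ = (34000.00)(100.00) + (-2814.00)(143.50) = 2996191.00 cm³
ΣAȳ = (34000.00)(85.00) + (-2814.00)(63.00) = 2712718.00 cm³
x̄ = 2996191.00 / 31186.00 = 96.07 cm
ȳ = 2712718.00 / 31186.00 = 86.99 cm

x̄ = 96.07 cm, ȳ = 86.99 cm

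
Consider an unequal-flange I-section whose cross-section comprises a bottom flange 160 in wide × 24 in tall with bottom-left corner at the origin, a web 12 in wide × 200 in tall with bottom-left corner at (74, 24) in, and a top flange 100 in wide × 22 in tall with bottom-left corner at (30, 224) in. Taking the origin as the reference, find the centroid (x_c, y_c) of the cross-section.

Part | A | x̄ᵢ | ȳᵢ | A·x̄ᵢ | A·ȳᵢ
bottom flange | 3840.00 | 80.00 | 12.00 | 307200.00 | 46080.00
web | 2400.00 | 80.00 | 124.00 | 192000.00 | 297600.00
top flange | 2200.00 | 80.00 | 235.00 | 176000.00 | 517000.00
Σ | 8440.00 |  |  | 675200.00 | 860680.00
x_c = 675200.00 / 8440.00 = 80.00 in
y_c = 860680.00 / 8440.00 = 101.98 in

x_c = 80.00 in, y_c = 101.98 in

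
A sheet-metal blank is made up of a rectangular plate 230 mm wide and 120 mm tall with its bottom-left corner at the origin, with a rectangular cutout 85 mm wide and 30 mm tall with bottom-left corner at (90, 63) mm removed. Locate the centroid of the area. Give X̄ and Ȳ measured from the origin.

plate: A = 230 × 120 = 27600.00, centroid at (115.00, 60.00).
hole: A = −(85 × 30) = -2550.00, centroid at (132.50, 78.00).
ΣA = 25050.00 mm²
ΣAX̄ = (27600.00)(115.00) + (-2550.00)(132.50) = 2836125.00 mm³
ΣAȲ = (27600.00)(60.00) + (-2550.00)(78.00) = 1457100.00 mm³
X̄ = 2836125.00 / 25050.00 = 113.22 mm
Ȳ = 1457100.00 / 25050.00 = 58.17 mm

X̄ = 113.22 mm, Ȳ = 58.17 mm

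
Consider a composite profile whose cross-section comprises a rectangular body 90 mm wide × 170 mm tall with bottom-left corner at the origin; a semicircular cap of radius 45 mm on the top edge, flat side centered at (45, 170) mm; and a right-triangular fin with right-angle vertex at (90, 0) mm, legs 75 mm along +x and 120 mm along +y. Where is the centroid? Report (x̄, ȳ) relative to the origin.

Part | A | x̄ᵢ | ȳᵢ | A·x̄ᵢ | A·ȳᵢ
rectangular body | 15300.00 | 45.00 | 85.00 | 688500.00 | 1300500.00
semicircular top | 3180.86 | 45.00 | 189.10 | 143138.82 | 601496.64
triangular fin | 4500.00 | 115.00 | 40.00 | 517500.00 | 180000.00
Σ | 22980.86 |  |  | 1349138.82 | 2081996.64
x̄ = 1349138.82 / 22980.86 = 58.71 mm
ȳ = 2081996.64 / 22980.86 = 90.60 mm

x̄ = 58.71 mm, ȳ = 90.60 mm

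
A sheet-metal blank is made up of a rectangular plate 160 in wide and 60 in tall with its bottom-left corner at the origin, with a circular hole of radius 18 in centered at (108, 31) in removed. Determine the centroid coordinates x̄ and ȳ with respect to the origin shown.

plate: A = 160 × 60 = 9600.00, centroid at (80.00, 30.00).
hole: A = −π·18² = -1017.88, centroid at (108.00, 31.00).
ΣA = 8582.12 in², ΣAx̄ = 658069.39 in³, ΣAȳ = 256445.84 in³.
x̄ = 658069.39/8582.12 = 76.68 in; ȳ = 256445.84/8582.12 = 29.88 in.

x̄ = 76.68 in, ȳ = 29.88 in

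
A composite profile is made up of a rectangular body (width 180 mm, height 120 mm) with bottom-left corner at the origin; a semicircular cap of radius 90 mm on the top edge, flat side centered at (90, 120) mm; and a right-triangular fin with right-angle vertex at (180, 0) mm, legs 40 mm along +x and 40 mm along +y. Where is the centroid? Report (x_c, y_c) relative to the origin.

rectangular body: A = 180 × 120 = 21600.00, centroid at (90.00, 60.00).
semicircular top: A = ½π·90² = 12723.45, centroid at (90.00, 158.20).
triangular fin: A = ½·40·40 = 800.00, centroid at (193.33, 13.33).
ΣA = 35123.45 mm²
ΣAx_c = (21600.00)(90.00) + (12723.45)(90.00) + (800.00)(193.33) = 3243777.19 mm³
ΣAy_c = (21600.00)(60.00) + (12723.45)(158.20) + (800.00)(13.33) = 3319480.70 mm³
x_c = 3243777.19 / 35123.45 = 92.35 mm
y_c = 3319480.70 / 35123.45 = 94.51 mm

x_c = 92.35 mm, y_c = 94.51 mm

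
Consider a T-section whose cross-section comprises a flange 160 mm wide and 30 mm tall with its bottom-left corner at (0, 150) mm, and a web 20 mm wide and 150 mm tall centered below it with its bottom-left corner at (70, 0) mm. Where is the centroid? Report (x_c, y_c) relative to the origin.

x_c = 80.00 mm, y_c = 130.38 mm

Part | A | x̄ᵢ | ȳᵢ | A·x̄ᵢ | A·ȳᵢ
web | 3000.00 | 80.00 | 75.00 | 240000.00 | 225000.00
flange | 4800.00 | 80.00 | 165.00 | 384000.00 | 792000.00
Σ | 7800.00 |  |  | 624000.00 | 1017000.00
x_c = 624000.00 / 7800.00 = 80.00 mm
y_c = 1017000.00 / 7800.00 = 130.38 mm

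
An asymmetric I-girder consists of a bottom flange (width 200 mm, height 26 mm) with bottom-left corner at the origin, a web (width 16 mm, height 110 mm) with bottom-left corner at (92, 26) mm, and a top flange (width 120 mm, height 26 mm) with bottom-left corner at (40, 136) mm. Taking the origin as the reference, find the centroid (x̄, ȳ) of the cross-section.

bottom flange: A = 200 × 26 = 5200.00, centroid at (100.00, 13.00).
web: A = 16 × 110 = 1760.00, centroid at (100.00, 81.00).
top flange: A = 120 × 26 = 3120.00, centroid at (100.00, 149.00).
ΣA = 10080.00 mm², ΣAx̄ = 1008000.00 mm³, ΣAȳ = 675040.00 mm³.
x̄ = 1008000.00/10080.00 = 100.00 mm; ȳ = 675040.00/10080.00 = 66.97 mm.

x̄ = 100.00 mm, ȳ = 66.97 mm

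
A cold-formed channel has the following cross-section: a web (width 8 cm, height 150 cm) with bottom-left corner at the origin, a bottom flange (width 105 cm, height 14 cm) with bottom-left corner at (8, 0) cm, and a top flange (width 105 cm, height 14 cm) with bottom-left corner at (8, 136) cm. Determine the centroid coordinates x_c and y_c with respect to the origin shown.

web: A = 8 × 150 = 1200.00, centroid at (4.00, 75.00).
bottom flange: A = 105 × 14 = 1470.00, centroid at (60.50, 7.00).
top flange: A = 105 × 14 = 1470.00, centroid at (60.50, 143.00).
ΣA = 4140.00 cm²
ΣAx_c = (1200.00)(4.00) + (1470.00)(60.50) + (1470.00)(60.50) = 182670.00 cm³
ΣAy_c = (1200.00)(75.00) + (1470.00)(7.00) + (1470.00)(143.00) = 310500.00 cm³
x_c = 182670.00 / 4140.00 = 44.12 cm
y_c = 310500.00 / 4140.00 = 75.00 cm

x_c = 44.12 cm, y_c = 75.00 cm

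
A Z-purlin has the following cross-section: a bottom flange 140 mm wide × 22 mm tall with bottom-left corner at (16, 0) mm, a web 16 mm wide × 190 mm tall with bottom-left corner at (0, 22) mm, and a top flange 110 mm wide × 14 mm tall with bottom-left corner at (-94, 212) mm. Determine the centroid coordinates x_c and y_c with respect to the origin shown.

Part | A | x̄ᵢ | ȳᵢ | A·x̄ᵢ | A·ȳᵢ
bottom flange | 3080.00 | 86.00 | 11.00 | 264880.00 | 33880.00
web | 3040.00 | 8.00 | 117.00 | 24320.00 | 355680.00
top flange | 1540.00 | -39.00 | 219.00 | -60060.00 | 337260.00
Σ | 7660.00 |  |  | 229140.00 | 726820.00
x_c = 229140.00 / 7660.00 = 29.91 mm
y_c = 726820.00 / 7660.00 = 94.89 mm

x_c = 29.91 mm, y_c = 94.89 mm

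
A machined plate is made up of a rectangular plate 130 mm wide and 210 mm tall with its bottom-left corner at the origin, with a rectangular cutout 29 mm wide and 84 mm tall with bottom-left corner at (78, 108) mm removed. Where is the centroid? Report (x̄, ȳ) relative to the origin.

x̄ = 62.31 mm, ȳ = 100.59 mm

Part | A | x̄ᵢ | ȳᵢ | A·x̄ᵢ | A·ȳᵢ
plate | 27300.00 | 65.00 | 105.00 | 1774500.00 | 2866500.00
hole | -2436.00 | 92.50 | 150.00 | -225330.00 | -365400.00
Σ | 24864.00 |  |  | 1549170.00 | 2501100.00
x̄ = 1549170.00 / 24864.00 = 62.31 mm
ȳ = 2501100.00 / 24864.00 = 100.59 mm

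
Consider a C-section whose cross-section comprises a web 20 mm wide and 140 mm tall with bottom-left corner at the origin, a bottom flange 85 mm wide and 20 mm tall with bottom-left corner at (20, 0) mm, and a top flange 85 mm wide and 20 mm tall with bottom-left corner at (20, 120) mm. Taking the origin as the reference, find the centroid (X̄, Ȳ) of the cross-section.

web: A = 20 × 140 = 2800.00, centroid at (10.00, 70.00).
bottom flange: A = 85 × 20 = 1700.00, centroid at (62.50, 10.00).
top flange: A = 85 × 20 = 1700.00, centroid at (62.50, 130.00).
ΣA = 6200.00 mm², ΣAX̄ = 240500.00 mm³, ΣAȲ = 434000.00 mm³.
X̄ = 240500.00/6200.00 = 38.79 mm; Ȳ = 434000.00/6200.00 = 70.00 mm.

X̄ = 38.79 mm, Ȳ = 70.00 mm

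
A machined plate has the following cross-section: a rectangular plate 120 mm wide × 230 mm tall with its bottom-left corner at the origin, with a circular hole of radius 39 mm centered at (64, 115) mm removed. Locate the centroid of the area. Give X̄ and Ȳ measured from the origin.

X̄ = 59.16 mm, Ȳ = 115.00 mm

plate: A = 120 × 230 = 27600.00, centroid at (60.00, 115.00).
hole: A = −π·39² = -4778.36, centroid at (64.00, 115.00).
ΣA = 22821.64 mm²
ΣAX̄ = (27600.00)(60.00) + (-4778.36)(64.00) = 1350184.80 mm³
ΣAȲ = (27600.00)(115.00) + (-4778.36)(115.00) = 2624488.32 mm³
X̄ = 1350184.80 / 22821.64 = 59.16 mm
Ȳ = 2624488.32 / 22821.64 = 115.00 mm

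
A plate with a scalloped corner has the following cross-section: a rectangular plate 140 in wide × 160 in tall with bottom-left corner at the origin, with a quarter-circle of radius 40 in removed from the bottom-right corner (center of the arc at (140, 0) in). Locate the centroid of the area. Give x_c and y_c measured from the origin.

Part | A | x̄ᵢ | ȳᵢ | A·x̄ᵢ | A·ȳᵢ
plate | 22400.00 | 70.00 | 80.00 | 1568000.00 | 1792000.00
removed quarter-circle | -1256.64 | 123.02 | 16.98 | -154595.86 | -21333.33
Σ | 21143.36 |  |  | 1413404.14 | 1770666.67
x_c = 1413404.14 / 21143.36 = 66.85 in
y_c = 1770666.67 / 21143.36 = 83.75 in

x_c = 66.85 in, y_c = 83.75 in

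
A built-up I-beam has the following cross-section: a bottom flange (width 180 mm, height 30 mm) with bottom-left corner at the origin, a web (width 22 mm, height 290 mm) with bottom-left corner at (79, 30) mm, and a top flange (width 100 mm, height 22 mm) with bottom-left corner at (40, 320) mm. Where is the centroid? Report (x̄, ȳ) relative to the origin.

x̄ = 90.00 mm, ȳ = 137.75 mm

Part | A | x̄ᵢ | ȳᵢ | A·x̄ᵢ | A·ȳᵢ
bottom flange | 5400.00 | 90.00 | 15.00 | 486000.00 | 81000.00
web | 6380.00 | 90.00 | 175.00 | 574200.00 | 1116500.00
top flange | 2200.00 | 90.00 | 331.00 | 198000.00 | 728200.00
Σ | 13980.00 |  |  | 1258200.00 | 1925700.00
x̄ = 1258200.00 / 13980.00 = 90.00 mm
ȳ = 1925700.00 / 13980.00 = 137.75 mm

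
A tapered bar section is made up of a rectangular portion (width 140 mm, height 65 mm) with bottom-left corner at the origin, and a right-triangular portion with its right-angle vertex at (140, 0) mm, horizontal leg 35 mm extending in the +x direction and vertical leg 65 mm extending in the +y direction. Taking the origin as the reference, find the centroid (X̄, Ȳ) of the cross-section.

Part | A | x̄ᵢ | ȳᵢ | A·x̄ᵢ | A·ȳᵢ
rectangular portion | 9100.00 | 70.00 | 32.50 | 637000.00 | 295750.00
triangular portion | 1137.50 | 151.67 | 21.67 | 172520.83 | 24645.83
Σ | 10237.50 |  |  | 809520.83 | 320395.83
X̄ = 809520.83 / 10237.50 = 79.07 mm
Ȳ = 320395.83 / 10237.50 = 31.30 mm

X̄ = 79.07 mm, Ȳ = 31.30 mm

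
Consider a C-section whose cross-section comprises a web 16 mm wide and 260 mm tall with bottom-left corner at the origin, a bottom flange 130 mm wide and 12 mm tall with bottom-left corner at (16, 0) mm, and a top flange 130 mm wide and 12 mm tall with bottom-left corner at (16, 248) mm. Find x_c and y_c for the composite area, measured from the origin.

x_c = 39.29 mm, y_c = 130.00 mm

Part | A | x̄ᵢ | ȳᵢ | A·x̄ᵢ | A·ȳᵢ
web | 4160.00 | 8.00 | 130.00 | 33280.00 | 540800.00
bottom flange | 1560.00 | 81.00 | 6.00 | 126360.00 | 9360.00
top flange | 1560.00 | 81.00 | 254.00 | 126360.00 | 396240.00
Σ | 7280.00 |  |  | 286000.00 | 946400.00
x_c = 286000.00 / 7280.00 = 39.29 mm
y_c = 946400.00 / 7280.00 = 130.00 mm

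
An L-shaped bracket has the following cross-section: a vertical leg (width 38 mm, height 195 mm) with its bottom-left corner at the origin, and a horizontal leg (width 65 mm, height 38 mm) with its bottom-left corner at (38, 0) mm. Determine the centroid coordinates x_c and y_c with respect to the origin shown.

x_c = 31.88 mm, y_c = 77.88 mm

vertical leg: A = 38 × 195 = 7410.00, centroid at (19.00, 97.50).
horizontal leg: A = 65 × 38 = 2470.00, centroid at (70.50, 19.00).
ΣA = 9880.00 mm², ΣAx_c = 314925.00 mm³, ΣAy_c = 769405.00 mm³.
x_c = 314925.00/9880.00 = 31.88 mm; y_c = 769405.00/9880.00 = 77.88 mm.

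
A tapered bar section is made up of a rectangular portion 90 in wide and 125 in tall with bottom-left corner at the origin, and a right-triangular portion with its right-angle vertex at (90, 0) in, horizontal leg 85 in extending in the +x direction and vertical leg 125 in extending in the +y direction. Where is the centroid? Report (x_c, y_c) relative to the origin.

x_c = 68.52 in, y_c = 55.82 in

rectangular portion: A = 90 × 125 = 11250.00, centroid at (45.00, 62.50).
triangular portion: A = ½·85·125 = 5312.50, centroid at (118.33, 41.67).
ΣA = 16562.50 in²
ΣAx_c = (11250.00)(45.00) + (5312.50)(118.33) = 1134895.83 in³
ΣAy_c = (11250.00)(62.50) + (5312.50)(41.67) = 924479.17 in³
x_c = 1134895.83 / 16562.50 = 68.52 in
y_c = 924479.17 / 16562.50 = 55.82 in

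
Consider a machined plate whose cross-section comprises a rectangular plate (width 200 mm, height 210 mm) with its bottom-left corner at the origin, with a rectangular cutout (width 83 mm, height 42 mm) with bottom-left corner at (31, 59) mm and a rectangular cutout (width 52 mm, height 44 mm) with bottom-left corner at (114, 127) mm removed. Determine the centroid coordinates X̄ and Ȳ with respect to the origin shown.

plate: A = 200 × 210 = 42000.00, centroid at (100.00, 105.00).
hole 1: A = −(83 × 42) = -3486.00, centroid at (72.50, 80.00).
hole 2: A = −(52 × 44) = -2288.00, centroid at (140.00, 149.00).
ΣA = 36226.00 mm², ΣAX̄ = 3626945.00 mm³, ΣAȲ = 3790208.00 mm³.
X̄ = 3626945.00/36226.00 = 100.12 mm; Ȳ = 3790208.00/36226.00 = 104.63 mm.

X̄ = 100.12 mm, Ȳ = 104.63 mm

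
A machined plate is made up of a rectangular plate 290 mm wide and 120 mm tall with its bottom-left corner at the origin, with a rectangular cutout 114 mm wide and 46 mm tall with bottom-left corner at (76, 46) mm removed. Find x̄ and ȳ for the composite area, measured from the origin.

x̄ = 147.13 mm, ȳ = 58.40 mm

Part | A | x̄ᵢ | ȳᵢ | A·x̄ᵢ | A·ȳᵢ
plate | 34800.00 | 145.00 | 60.00 | 5046000.00 | 2088000.00
hole | -5244.00 | 133.00 | 69.00 | -697452.00 | -361836.00
Σ | 29556.00 |  |  | 4348548.00 | 1726164.00
x̄ = 4348548.00 / 29556.00 = 147.13 mm
ȳ = 1726164.00 / 29556.00 = 58.40 mm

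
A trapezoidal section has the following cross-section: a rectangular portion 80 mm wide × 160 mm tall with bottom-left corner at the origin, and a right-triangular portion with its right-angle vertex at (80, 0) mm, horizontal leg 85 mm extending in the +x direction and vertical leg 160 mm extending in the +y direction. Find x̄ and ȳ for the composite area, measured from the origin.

x̄ = 63.71 mm, ȳ = 70.75 mm

rectangular portion: A = 80 × 160 = 12800.00, centroid at (40.00, 80.00).
triangular portion: A = ½·85·160 = 6800.00, centroid at (108.33, 53.33).
ΣA = 19600.00 mm²
ΣAx̄ = (12800.00)(40.00) + (6800.00)(108.33) = 1248666.67 mm³
ΣAȳ = (12800.00)(80.00) + (6800.00)(53.33) = 1386666.67 mm³
x̄ = 1248666.67 / 19600.00 = 63.71 mm
ȳ = 1386666.67 / 19600.00 = 70.75 mm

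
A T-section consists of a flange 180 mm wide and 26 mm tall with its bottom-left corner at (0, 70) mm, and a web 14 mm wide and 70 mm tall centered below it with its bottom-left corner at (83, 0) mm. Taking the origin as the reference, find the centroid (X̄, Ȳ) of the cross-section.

web: A = 14 × 70 = 980.00, centroid at (90.00, 35.00).
flange: A = 180 × 26 = 4680.00, centroid at (90.00, 83.00).
ΣA = 5660.00 mm²
ΣAX̄ = (980.00)(90.00) + (4680.00)(90.00) = 509400.00 mm³
ΣAȲ = (980.00)(35.00) + (4680.00)(83.00) = 422740.00 mm³
X̄ = 509400.00 / 5660.00 = 90.00 mm
Ȳ = 422740.00 / 5660.00 = 74.69 mm

X̄ = 90.00 mm, Ȳ = 74.69 mm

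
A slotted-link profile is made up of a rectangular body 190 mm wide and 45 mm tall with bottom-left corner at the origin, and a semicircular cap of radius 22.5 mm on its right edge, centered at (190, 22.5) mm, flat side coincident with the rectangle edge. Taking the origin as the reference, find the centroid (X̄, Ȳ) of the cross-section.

Part | A | x̄ᵢ | ȳᵢ | A·x̄ᵢ | A·ȳᵢ
rectangular body | 8550.00 | 95.00 | 22.50 | 812250.00 | 192375.00
semicircular end | 795.22 | 199.55 | 22.50 | 158684.72 | 17892.35
Σ | 9345.22 |  |  | 970934.72 | 210267.35
X̄ = 970934.72 / 9345.22 = 103.90 mm
Ȳ = 210267.35 / 9345.22 = 22.50 mm

X̄ = 103.90 mm, Ȳ = 22.50 mm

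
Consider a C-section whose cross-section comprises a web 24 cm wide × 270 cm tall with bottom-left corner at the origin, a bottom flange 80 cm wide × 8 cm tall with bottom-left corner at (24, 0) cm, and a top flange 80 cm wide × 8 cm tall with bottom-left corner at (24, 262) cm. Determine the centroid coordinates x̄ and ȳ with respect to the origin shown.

web: A = 24 × 270 = 6480.00, centroid at (12.00, 135.00).
bottom flange: A = 80 × 8 = 640.00, centroid at (64.00, 4.00).
top flange: A = 80 × 8 = 640.00, centroid at (64.00, 266.00).
ΣA = 7760.00 cm², ΣAx̄ = 159680.00 cm³, ΣAȳ = 1047600.00 cm³.
x̄ = 159680.00/7760.00 = 20.58 cm; ȳ = 1047600.00/7760.00 = 135.00 cm.

x̄ = 20.58 cm, ȳ = 135.00 cm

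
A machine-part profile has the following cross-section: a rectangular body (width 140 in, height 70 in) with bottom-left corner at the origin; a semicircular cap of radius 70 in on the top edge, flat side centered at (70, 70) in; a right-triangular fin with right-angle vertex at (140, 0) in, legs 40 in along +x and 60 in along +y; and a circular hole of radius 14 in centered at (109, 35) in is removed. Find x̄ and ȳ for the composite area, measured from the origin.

rectangular body: A = 140 × 70 = 9800.00, centroid at (70.00, 35.00).
semicircular top: A = ½π·70² = 7696.90, centroid at (70.00, 99.71).
triangular fin: A = ½·40·60 = 1200.00, centroid at (153.33, 20.00).
hole: A = −π·14² = -615.75, centroid at (109.00, 35.00).
ΣA = 18081.15 in², ΣAx̄ = 1341666.15 in³, ΣAȳ = 1112898.48 in³.
x̄ = 1341666.15/18081.15 = 74.20 in; ȳ = 1112898.48/18081.15 = 61.55 in.

x̄ = 74.20 in, ȳ = 61.55 in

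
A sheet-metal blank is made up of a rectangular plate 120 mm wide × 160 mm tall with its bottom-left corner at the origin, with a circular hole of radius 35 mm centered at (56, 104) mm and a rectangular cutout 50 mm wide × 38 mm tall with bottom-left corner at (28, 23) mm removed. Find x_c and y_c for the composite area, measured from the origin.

x_c = 62.13 mm, y_c = 78.50 mm

Part | A | x̄ᵢ | ȳᵢ | A·x̄ᵢ | A·ȳᵢ
plate | 19200.00 | 60.00 | 80.00 | 1152000.00 | 1536000.00
hole 1 | -3848.45 | 56.00 | 104.00 | -215513.26 | -400238.90
hole 2 | -1900.00 | 53.00 | 42.00 | -100700.00 | -79800.00
Σ | 13451.55 |  |  | 835786.74 | 1055961.10
x_c = 835786.74 / 13451.55 = 62.13 mm
y_c = 1055961.10 / 13451.55 = 78.50 mm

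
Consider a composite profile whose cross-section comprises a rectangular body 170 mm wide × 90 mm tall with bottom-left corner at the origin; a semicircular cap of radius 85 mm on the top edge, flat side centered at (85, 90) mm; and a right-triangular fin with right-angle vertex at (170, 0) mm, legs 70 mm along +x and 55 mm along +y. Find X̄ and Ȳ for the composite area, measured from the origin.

rectangular body: A = 170 × 90 = 15300.00, centroid at (85.00, 45.00).
semicircular top: A = ½π·85² = 11349.00, centroid at (85.00, 126.08).
triangular fin: A = ½·70·55 = 1925.00, centroid at (193.33, 18.33).
ΣA = 28574.00 mm², ΣAX̄ = 2637331.96 mm³, ΣAȲ = 2154618.64 mm³.
X̄ = 2637331.96/28574.00 = 92.30 mm; Ȳ = 2154618.64/28574.00 = 75.40 mm.

X̄ = 92.30 mm, Ȳ = 75.40 mm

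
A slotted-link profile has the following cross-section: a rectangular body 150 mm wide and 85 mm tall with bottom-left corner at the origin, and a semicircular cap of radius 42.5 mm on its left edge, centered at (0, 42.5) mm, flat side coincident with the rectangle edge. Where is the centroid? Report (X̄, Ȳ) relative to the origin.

rectangular body: A = 150 × 85 = 12750.00, centroid at (75.00, 42.50).
semicircular end: A = ½π·42.5² = 2837.25, centroid at (-18.04, 42.50).
ΣA = 15587.25 mm², ΣAX̄ = 905072.92 mm³, ΣAȲ = 662458.16 mm³.
X̄ = 905072.92/15587.25 = 58.06 mm; Ȳ = 662458.16/15587.25 = 42.50 mm.

X̄ = 58.06 mm, Ȳ = 42.50 mm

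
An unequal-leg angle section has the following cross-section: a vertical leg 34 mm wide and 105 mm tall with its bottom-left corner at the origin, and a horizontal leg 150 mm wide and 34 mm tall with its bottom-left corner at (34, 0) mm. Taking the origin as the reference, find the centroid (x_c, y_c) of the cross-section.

x_c = 71.12 mm, y_c = 31.62 mm

vertical leg: A = 34 × 105 = 3570.00, centroid at (17.00, 52.50).
horizontal leg: A = 150 × 34 = 5100.00, centroid at (109.00, 17.00).
ΣA = 8670.00 mm², ΣAx_c = 616590.00 mm³, ΣAy_c = 274125.00 mm³.
x_c = 616590.00/8670.00 = 71.12 mm; y_c = 274125.00/8670.00 = 31.62 mm.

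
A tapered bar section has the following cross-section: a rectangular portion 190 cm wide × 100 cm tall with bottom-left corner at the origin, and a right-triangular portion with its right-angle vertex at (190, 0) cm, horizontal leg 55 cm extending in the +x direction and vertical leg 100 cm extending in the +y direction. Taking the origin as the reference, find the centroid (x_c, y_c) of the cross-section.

rectangular portion: A = 190 × 100 = 19000.00, centroid at (95.00, 50.00).
triangular portion: A = ½·55·100 = 2750.00, centroid at (208.33, 33.33).
ΣA = 21750.00 cm²
ΣAx_c = (19000.00)(95.00) + (2750.00)(208.33) = 2377916.67 cm³
ΣAy_c = (19000.00)(50.00) + (2750.00)(33.33) = 1041666.67 cm³
x_c = 2377916.67 / 21750.00 = 109.33 cm
y_c = 1041666.67 / 21750.00 = 47.89 cm

x_c = 109.33 cm, y_c = 47.89 cm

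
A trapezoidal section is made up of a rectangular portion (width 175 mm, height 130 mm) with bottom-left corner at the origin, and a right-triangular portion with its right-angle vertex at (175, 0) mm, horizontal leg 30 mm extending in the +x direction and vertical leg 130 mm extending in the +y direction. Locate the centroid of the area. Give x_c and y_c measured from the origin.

rectangular portion: A = 175 × 130 = 22750.00, centroid at (87.50, 65.00).
triangular portion: A = ½·30·130 = 1950.00, centroid at (185.00, 43.33).
ΣA = 24700.00 mm²
ΣAx_c = (22750.00)(87.50) + (1950.00)(185.00) = 2351375.00 mm³
ΣAy_c = (22750.00)(65.00) + (1950.00)(43.33) = 1563250.00 mm³
x_c = 2351375.00 / 24700.00 = 95.20 mm
y_c = 1563250.00 / 24700.00 = 63.29 mm

x_c = 95.20 mm, y_c = 63.29 mm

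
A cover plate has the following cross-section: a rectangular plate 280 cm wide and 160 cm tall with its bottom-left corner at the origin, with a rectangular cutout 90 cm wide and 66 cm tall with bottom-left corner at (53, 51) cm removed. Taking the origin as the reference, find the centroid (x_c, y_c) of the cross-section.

plate: A = 280 × 160 = 44800.00, centroid at (140.00, 80.00).
hole: A = −(90 × 66) = -5940.00, centroid at (98.00, 84.00).
ΣA = 38860.00 cm²
ΣAx_c = (44800.00)(140.00) + (-5940.00)(98.00) = 5689880.00 cm³
ΣAy_c = (44800.00)(80.00) + (-5940.00)(84.00) = 3085040.00 cm³
x_c = 5689880.00 / 38860.00 = 146.42 cm
y_c = 3085040.00 / 38860.00 = 79.39 cm

x_c = 146.42 cm, y_c = 79.39 cm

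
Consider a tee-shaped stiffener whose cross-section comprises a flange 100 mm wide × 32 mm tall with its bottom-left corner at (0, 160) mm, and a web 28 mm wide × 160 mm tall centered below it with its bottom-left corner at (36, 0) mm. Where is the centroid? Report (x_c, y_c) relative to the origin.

x_c = 50.00 mm, y_c = 120.00 mm

web: A = 28 × 160 = 4480.00, centroid at (50.00, 80.00).
flange: A = 100 × 32 = 3200.00, centroid at (50.00, 176.00).
ΣA = 7680.00 mm²
ΣAx_c = (4480.00)(50.00) + (3200.00)(50.00) = 384000.00 mm³
ΣAy_c = (4480.00)(80.00) + (3200.00)(176.00) = 921600.00 mm³
x_c = 384000.00 / 7680.00 = 50.00 mm
y_c = 921600.00 / 7680.00 = 120.00 mm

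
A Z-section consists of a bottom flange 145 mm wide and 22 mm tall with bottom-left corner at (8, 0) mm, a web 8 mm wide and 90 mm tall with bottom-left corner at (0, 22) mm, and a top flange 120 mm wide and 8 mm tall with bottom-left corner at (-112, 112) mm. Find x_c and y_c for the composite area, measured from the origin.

x_c = 43.07 mm, y_c = 39.98 mm

bottom flange: A = 145 × 22 = 3190.00, centroid at (80.50, 11.00).
web: A = 8 × 90 = 720.00, centroid at (4.00, 67.00).
top flange: A = 120 × 8 = 960.00, centroid at (-52.00, 116.00).
ΣA = 4870.00 mm²
ΣAx_c = (3190.00)(80.50) + (720.00)(4.00) + (960.00)(-52.00) = 209755.00 mm³
ΣAy_c = (3190.00)(11.00) + (720.00)(67.00) + (960.00)(116.00) = 194690.00 mm³
x_c = 209755.00 / 4870.00 = 43.07 mm
y_c = 194690.00 / 4870.00 = 39.98 mm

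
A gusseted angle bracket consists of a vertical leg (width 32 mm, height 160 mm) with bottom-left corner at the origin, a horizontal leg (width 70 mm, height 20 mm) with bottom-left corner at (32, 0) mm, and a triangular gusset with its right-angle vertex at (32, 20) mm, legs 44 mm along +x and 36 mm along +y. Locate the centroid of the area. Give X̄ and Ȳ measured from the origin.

vertical leg: A = 32 × 160 = 5120.00, centroid at (16.00, 80.00).
horizontal leg: A = 70 × 20 = 1400.00, centroid at (67.00, 10.00).
gusset: A = ½·44·36 = 792.00, centroid at (46.67, 32.00).
ΣA = 7312.00 mm², ΣAX̄ = 212680.00 mm³, ΣAȲ = 448944.00 mm³.
X̄ = 212680.00/7312.00 = 29.09 mm; Ȳ = 448944.00/7312.00 = 61.40 mm.

X̄ = 29.09 mm, Ȳ = 61.40 mm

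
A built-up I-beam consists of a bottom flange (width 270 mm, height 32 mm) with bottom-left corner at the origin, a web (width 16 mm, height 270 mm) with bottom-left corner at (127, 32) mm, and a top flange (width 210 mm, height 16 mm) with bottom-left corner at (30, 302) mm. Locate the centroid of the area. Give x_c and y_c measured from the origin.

bottom flange: A = 270 × 32 = 8640.00, centroid at (135.00, 16.00).
web: A = 16 × 270 = 4320.00, centroid at (135.00, 167.00).
top flange: A = 210 × 16 = 3360.00, centroid at (135.00, 310.00).
ΣA = 16320.00 mm², ΣAx_c = 2203200.00 mm³, ΣAy_c = 1901280.00 mm³.
x_c = 2203200.00/16320.00 = 135.00 mm; y_c = 1901280.00/16320.00 = 116.50 mm.

x_c = 135.00 mm, y_c = 116.50 mm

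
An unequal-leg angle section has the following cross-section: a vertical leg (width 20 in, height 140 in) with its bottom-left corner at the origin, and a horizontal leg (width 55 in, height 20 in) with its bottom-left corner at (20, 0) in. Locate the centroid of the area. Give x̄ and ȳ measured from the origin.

x̄ = 20.58 in, ȳ = 53.08 in

vertical leg: A = 20 × 140 = 2800.00, centroid at (10.00, 70.00).
horizontal leg: A = 55 × 20 = 1100.00, centroid at (47.50, 10.00).
ΣA = 3900.00 in²
ΣAx̄ = (2800.00)(10.00) + (1100.00)(47.50) = 80250.00 in³
ΣAȳ = (2800.00)(70.00) + (1100.00)(10.00) = 207000.00 in³
x̄ = 80250.00 / 3900.00 = 20.58 in
ȳ = 207000.00 / 3900.00 = 53.08 in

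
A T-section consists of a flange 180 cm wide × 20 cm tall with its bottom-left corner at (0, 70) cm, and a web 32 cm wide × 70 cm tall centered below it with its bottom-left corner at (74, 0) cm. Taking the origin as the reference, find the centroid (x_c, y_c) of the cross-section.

x_c = 90.00 cm, y_c = 62.74 cm

web: A = 32 × 70 = 2240.00, centroid at (90.00, 35.00).
flange: A = 180 × 20 = 3600.00, centroid at (90.00, 80.00).
ΣA = 5840.00 cm², ΣAx_c = 525600.00 cm³, ΣAy_c = 366400.00 cm³.
x_c = 525600.00/5840.00 = 90.00 cm; y_c = 366400.00/5840.00 = 62.74 cm.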